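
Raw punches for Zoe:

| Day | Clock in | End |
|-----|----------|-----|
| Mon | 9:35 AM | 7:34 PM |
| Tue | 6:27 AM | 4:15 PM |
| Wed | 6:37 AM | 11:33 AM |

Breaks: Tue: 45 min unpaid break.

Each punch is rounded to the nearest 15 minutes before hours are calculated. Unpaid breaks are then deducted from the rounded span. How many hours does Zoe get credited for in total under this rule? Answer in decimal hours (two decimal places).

Mon: in 9:35 AM→9:30 AM, out 7:34 PM→7:30 PM; 10 h 0 min
Tue: in 6:27 AM→6:30 AM, out 4:15 PM→4:15 PM; 9 h 45 min − 45 min = 9 h 0 min
Wed: in 6:37 AM→6:30 AM, out 11:33 AM→11:30 AM; 5 h 0 min
Total credited: 24 h 0 min.

24.00 hours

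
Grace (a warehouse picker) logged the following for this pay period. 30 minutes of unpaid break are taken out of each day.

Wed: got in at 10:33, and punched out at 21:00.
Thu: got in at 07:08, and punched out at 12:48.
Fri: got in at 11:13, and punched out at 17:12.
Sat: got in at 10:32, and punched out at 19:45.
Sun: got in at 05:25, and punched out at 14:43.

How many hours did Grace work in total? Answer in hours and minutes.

38 h 7 min

Wed: 10:33–21:00 = 10 h 27 min; less 30 min break → 9 h 57 min
Thu: 07:08–12:48 = 5 h 40 min; less 30 min break → 5 h 10 min
Fri: 11:13–17:12 = 5 h 59 min; less 30 min break → 5 h 29 min
Sat: 10:32–19:45 = 9 h 13 min; less 30 min break → 8 h 43 min
Sun: 05:25–14:43 = 9 h 18 min; less 30 min break → 8 h 48 min
Total: 9 h 57 min + 5 h 10 min + 5 h 29 min + 8 h 43 min + 8 h 48 min = 38 h 7 min.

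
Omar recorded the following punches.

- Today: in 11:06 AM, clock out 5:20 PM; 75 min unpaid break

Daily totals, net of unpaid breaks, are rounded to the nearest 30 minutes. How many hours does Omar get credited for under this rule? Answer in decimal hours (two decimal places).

Today: 11:06 AM–5:20 PM = 6 h 14 min − 75 min = 4 h 59 min → rounds to 5 h 0 min

5.00 hours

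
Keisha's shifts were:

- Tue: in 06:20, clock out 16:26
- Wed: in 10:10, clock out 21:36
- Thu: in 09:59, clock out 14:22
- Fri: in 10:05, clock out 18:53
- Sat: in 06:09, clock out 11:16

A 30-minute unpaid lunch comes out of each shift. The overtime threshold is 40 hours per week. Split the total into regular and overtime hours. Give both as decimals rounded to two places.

Tue: 06:20–16:26 = 10 h 6 min; less 30 min break → 9 h 36 min
Wed: 10:10–21:36 = 11 h 26 min; less 30 min break → 10 h 56 min
Thu: 09:59–14:22 = 4 h 23 min; less 30 min break → 3 h 53 min
Fri: 10:05–18:53 = 8 h 48 min; less 30 min break → 8 h 18 min
Sat: 06:09–11:16 = 5 h 7 min; less 30 min break → 4 h 37 min
Total worked: 37 h 20 min = 37.33 h.
Threshold 40 h → overtime 0 h 0 min, regular 37 h 20 min.

Regular 37.33 hours, overtime 0.00 hours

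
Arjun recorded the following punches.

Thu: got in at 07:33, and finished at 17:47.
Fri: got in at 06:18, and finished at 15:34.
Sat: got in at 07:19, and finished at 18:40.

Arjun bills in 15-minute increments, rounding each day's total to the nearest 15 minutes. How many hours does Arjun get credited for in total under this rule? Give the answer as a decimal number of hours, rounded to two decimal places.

30.75 hours

Thu: 07:33–17:47 = 10 h 14 min → rounds to 10 h 15 min
Fri: 06:18–15:34 = 9 h 16 min → rounds to 9 h 15 min
Sat: 07:19–18:40 = 11 h 21 min → rounds to 11 h 15 min
Total credited: 30 h 45 min.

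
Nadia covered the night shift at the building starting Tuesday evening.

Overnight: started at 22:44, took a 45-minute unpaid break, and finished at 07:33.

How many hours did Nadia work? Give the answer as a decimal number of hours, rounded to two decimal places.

8.07 hours

Overnight: 22:44 → midnight = 1 h 16 min; midnight → 07:33 = 7 h 33 min; span 8 h 49 min; less 45 min break → 8 h 4 min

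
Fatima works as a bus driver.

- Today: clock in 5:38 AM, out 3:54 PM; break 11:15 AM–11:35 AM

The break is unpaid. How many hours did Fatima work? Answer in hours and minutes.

9 h 56 min

Today: 5:38 AM–3:54 PM = 10 h 16 min; less 20 min break → 9 h 56 min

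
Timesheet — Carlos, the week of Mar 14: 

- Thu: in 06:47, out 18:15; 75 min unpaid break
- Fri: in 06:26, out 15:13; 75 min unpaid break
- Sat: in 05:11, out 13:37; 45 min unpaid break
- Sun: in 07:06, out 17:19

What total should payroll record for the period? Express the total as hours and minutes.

35 h 39 min

Thu: 06:47–18:15 = 11 h 28 min; less 75 min break → 10 h 13 min
Fri: 06:26–15:13 = 8 h 47 min; less 75 min break → 7 h 32 min
Sat: 05:11–13:37 = 8 h 26 min; less 45 min break → 7 h 41 min
Sun: 07:06–17:19 = 10 h 13 min
Total: 10 h 13 min + 7 h 32 min + 7 h 41 min + 10 h 13 min = 35 h 39 min.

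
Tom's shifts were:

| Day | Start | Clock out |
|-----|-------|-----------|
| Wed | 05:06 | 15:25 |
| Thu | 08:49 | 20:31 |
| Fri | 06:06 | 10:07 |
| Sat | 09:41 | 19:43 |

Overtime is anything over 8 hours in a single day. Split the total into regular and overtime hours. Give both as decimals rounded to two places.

Wed: 05:06–15:25 = 10 h 19 min
Thu: 08:49–20:31 = 11 h 42 min
Fri: 06:06–10:07 = 4 h 1 min
Sat: 09:41–19:43 = 10 h 2 min
Wed reg 8 h 0 min / OT 2 h 19 min; Thu reg 8 h 0 min / OT 3 h 42 min; Fri reg 4 h 1 min / OT 0 h 0 min; Sat reg 8 h 0 min / OT 2 h 2 min.
Totals: regular 28 h 1 min, overtime 8 h 3 min.

Regular 28.02 hours, overtime 8.05 hours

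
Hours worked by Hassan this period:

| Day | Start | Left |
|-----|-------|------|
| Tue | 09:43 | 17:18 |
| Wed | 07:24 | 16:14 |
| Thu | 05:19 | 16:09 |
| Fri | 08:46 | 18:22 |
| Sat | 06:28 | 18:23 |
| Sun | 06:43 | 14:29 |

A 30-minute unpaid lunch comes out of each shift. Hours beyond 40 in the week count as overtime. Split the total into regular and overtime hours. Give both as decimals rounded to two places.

Regular 40.00 hours, overtime 13.53 hours

Tue: 09:43–17:18 = 7 h 35 min; less 30 min break → 7 h 5 min
Wed: 07:24–16:14 = 8 h 50 min; less 30 min break → 8 h 20 min
Thu: 05:19–16:09 = 10 h 50 min; less 30 min break → 10 h 20 min
Fri: 08:46–18:22 = 9 h 36 min; less 30 min break → 9 h 6 min
Sat: 06:28–18:23 = 11 h 55 min; less 30 min break → 11 h 25 min
Sun: 06:43–14:29 = 7 h 46 min; less 30 min break → 7 h 16 min
Total worked: 53 h 32 min = 53.53 h.
Threshold 40 h → overtime 13 h 32 min, regular 40 h 0 min.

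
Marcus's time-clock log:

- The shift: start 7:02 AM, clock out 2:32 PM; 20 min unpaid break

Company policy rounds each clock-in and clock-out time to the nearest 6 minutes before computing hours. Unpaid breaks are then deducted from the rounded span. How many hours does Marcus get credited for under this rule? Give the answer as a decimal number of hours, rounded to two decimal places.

7.17 hours

The shift: in 7:02 AM→7:00 AM, out 2:32 PM→2:30 PM; 7 h 30 min − 20 min = 7 h 10 min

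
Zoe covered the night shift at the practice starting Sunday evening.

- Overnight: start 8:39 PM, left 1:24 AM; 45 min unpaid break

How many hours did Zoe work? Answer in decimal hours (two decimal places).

Overnight: 8:39 PM → midnight = 3 h 21 min; midnight → 1:24 AM = 1 h 24 min; span 4 h 45 min; less 45 min break → 4 h 0 min

4.00 hours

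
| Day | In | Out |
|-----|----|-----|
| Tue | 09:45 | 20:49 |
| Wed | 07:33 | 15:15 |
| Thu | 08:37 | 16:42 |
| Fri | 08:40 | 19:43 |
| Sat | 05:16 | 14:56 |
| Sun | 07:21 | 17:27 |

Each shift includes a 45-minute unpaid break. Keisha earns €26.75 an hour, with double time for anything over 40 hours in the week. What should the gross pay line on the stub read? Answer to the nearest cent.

Tue: 09:45–20:49 = 11 h 4 min; less 45 min break → 10 h 19 min
Wed: 07:33–15:15 = 7 h 42 min; less 45 min break → 6 h 57 min
Thu: 08:37–16:42 = 8 h 5 min; less 45 min break → 7 h 20 min
Fri: 08:40–19:43 = 11 h 3 min; less 45 min break → 10 h 18 min
Sat: 05:16–14:56 = 9 h 40 min; less 45 min break → 8 h 55 min
Sun: 07:21–17:27 = 10 h 6 min; less 45 min break → 9 h 21 min
Total worked: 53 h 10 min = 3190 min.
Regular 40 h 0 min = 2400 min at €26.75/h; overtime 13 h 10 min = 790 min at €53.50/h.
Pay = (2400 × €26.75 + 790 × €53.50) ÷ 60 = €1774.42.

€1774.42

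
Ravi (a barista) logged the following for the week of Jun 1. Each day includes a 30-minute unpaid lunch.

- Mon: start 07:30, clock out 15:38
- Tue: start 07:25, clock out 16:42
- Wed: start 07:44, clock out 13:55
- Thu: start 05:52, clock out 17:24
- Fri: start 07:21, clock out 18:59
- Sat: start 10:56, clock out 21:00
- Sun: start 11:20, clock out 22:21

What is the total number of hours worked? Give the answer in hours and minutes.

Mon: 07:30–15:38 = 8 h 8 min; less 30 min break → 7 h 38 min
Tue: 07:25–16:42 = 9 h 17 min; less 30 min break → 8 h 47 min
Wed: 07:44–13:55 = 6 h 11 min; less 30 min break → 5 h 41 min
Thu: 05:52–17:24 = 11 h 32 min; less 30 min break → 11 h 2 min
Fri: 07:21–18:59 = 11 h 38 min; less 30 min break → 11 h 8 min
Sat: 10:56–21:00 = 10 h 4 min; less 30 min break → 9 h 34 min
Sun: 11:20–22:21 = 11 h 1 min; less 30 min break → 10 h 31 min
Total: 7 h 38 min + 8 h 47 min + 5 h 41 min + 11 h 2 min + 11 h 8 min + 9 h 34 min + 10 h 31 min = 64 h 21 min.

64 h 21 min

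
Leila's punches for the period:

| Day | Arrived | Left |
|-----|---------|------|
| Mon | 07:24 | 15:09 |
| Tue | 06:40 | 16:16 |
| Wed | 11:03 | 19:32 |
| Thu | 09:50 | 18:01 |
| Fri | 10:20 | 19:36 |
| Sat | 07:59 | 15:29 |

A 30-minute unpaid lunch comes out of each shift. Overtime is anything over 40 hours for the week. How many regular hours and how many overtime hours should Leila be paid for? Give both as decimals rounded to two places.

Regular 40.00 hours, overtime 7.78 hours

Mon: 07:24–15:09 = 7 h 45 min; less 30 min break → 7 h 15 min
Tue: 06:40–16:16 = 9 h 36 min; less 30 min break → 9 h 6 min
Wed: 11:03–19:32 = 8 h 29 min; less 30 min break → 7 h 59 min
Thu: 09:50–18:01 = 8 h 11 min; less 30 min break → 7 h 41 min
Fri: 10:20–19:36 = 9 h 16 min; less 30 min break → 8 h 46 min
Sat: 07:59–15:29 = 7 h 30 min; less 30 min break → 7 h 0 min
Total worked: 47 h 47 min = 47.78 h.
Threshold 40 h → overtime 7 h 47 min, regular 40 h 0 min.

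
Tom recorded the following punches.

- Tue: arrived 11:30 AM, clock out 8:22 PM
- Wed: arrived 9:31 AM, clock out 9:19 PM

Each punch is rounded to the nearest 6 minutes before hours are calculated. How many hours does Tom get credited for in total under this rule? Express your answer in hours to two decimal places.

20.70 hours

Tue: in 11:30 AM→11:30 AM, out 8:22 PM→8:24 PM; 8 h 54 min
Wed: in 9:31 AM→9:30 AM, out 9:19 PM→9:18 PM; 11 h 48 min
Total credited: 20 h 42 min.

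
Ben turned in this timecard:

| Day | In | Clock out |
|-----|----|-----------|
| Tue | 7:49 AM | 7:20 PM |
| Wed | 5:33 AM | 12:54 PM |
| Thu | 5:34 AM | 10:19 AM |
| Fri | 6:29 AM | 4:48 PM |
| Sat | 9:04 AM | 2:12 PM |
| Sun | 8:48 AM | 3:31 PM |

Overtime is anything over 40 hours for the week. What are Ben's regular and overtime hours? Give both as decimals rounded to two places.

Tue: 7:49 AM–7:20 PM = 11 h 31 min
Wed: 5:33 AM–12:54 PM = 7 h 21 min
Thu: 5:34 AM–10:19 AM = 4 h 45 min
Fri: 6:29 AM–4:48 PM = 10 h 19 min
Sat: 9:04 AM–2:12 PM = 5 h 8 min
Sun: 8:48 AM–3:31 PM = 6 h 43 min
Total worked: 45 h 47 min = 45.78 h.
Threshold 40 h → overtime 5 h 47 min, regular 40 h 0 min.

Regular 40.00 hours, overtime 5.78 hours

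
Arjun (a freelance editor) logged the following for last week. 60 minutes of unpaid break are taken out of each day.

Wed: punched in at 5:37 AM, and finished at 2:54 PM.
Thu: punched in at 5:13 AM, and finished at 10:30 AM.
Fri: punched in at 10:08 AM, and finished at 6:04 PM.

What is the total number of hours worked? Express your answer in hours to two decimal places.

19.50 hours

Wed: 5:37 AM–2:54 PM = 9 h 17 min; less 60 min break → 8 h 17 min
Thu: 5:13 AM–10:30 AM = 5 h 17 min; less 60 min break → 4 h 17 min
Fri: 10:08 AM–6:04 PM = 7 h 56 min; less 60 min break → 6 h 56 min
Total: 8 h 17 min + 4 h 17 min + 6 h 56 min = 19 h 30 min.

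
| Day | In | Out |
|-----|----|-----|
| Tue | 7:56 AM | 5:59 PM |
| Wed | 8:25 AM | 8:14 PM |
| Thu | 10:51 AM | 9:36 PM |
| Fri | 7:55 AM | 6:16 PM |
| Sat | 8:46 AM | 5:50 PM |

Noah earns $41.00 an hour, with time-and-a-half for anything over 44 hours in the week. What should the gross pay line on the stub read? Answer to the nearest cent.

$2298.05

Tue: 7:56 AM–5:59 PM = 10 h 3 min
Wed: 8:25 AM–8:14 PM = 11 h 49 min
Thu: 10:51 AM–9:36 PM = 10 h 45 min
Fri: 7:55 AM–6:16 PM = 10 h 21 min
Sat: 8:46 AM–5:50 PM = 9 h 4 min
Total worked: 52 h 2 min = 3122 min.
Regular 44 h 0 min = 2640 min at $41.00/h; overtime 8 h 2 min = 482 min at $61.50/h.
Pay = (2640 × $41.00 + 482 × $61.50) ÷ 60 = $2298.05.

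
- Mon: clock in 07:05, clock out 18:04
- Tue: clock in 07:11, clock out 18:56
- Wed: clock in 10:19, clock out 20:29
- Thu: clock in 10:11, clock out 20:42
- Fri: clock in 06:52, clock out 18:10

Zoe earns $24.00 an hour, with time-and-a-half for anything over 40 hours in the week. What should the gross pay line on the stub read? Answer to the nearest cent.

$1489.80

Mon: 07:05–18:04 = 10 h 59 min
Tue: 07:11–18:56 = 11 h 45 min
Wed: 10:19–20:29 = 10 h 10 min
Thu: 10:11–20:42 = 10 h 31 min
Fri: 06:52–18:10 = 11 h 18 min
Total worked: 54 h 43 min = 3283 min.
Regular 40 h 0 min = 2400 min at $24.00/h; overtime 14 h 43 min = 883 min at $36.00/h.
Pay = (2400 × $24.00 + 883 × $36.00) ÷ 60 = $1489.80.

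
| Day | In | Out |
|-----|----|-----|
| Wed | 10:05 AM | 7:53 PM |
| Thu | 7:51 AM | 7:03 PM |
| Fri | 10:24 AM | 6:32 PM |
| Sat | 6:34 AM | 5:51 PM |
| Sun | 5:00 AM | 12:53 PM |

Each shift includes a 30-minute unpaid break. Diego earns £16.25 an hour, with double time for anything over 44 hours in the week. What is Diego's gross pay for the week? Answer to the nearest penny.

£773.50

Wed: 10:05 AM–7:53 PM = 9 h 48 min; less 30 min break → 9 h 18 min
Thu: 7:51 AM–7:03 PM = 11 h 12 min; less 30 min break → 10 h 42 min
Fri: 10:24 AM–6:32 PM = 8 h 8 min; less 30 min break → 7 h 38 min
Sat: 6:34 AM–5:51 PM = 11 h 17 min; less 30 min break → 10 h 47 min
Sun: 5:00 AM–12:53 PM = 7 h 53 min; less 30 min break → 7 h 23 min
Total worked: 45 h 48 min = 2748 min.
Regular 44 h 0 min = 2640 min at £16.25/h; overtime 1 h 48 min = 108 min at £32.50/h.
Pay = (2640 × £16.25 + 108 × £32.50) ÷ 60 = £773.50.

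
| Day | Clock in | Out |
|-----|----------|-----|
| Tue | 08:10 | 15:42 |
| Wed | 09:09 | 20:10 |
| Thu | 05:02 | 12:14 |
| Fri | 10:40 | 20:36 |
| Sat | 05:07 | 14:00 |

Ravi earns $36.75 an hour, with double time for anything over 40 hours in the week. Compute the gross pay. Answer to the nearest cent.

$1805.65

Tue: 08:10–15:42 = 7 h 32 min
Wed: 09:09–20:10 = 11 h 1 min
Thu: 05:02–12:14 = 7 h 12 min
Fri: 10:40–20:36 = 9 h 56 min
Sat: 05:07–14:00 = 8 h 53 min
Total worked: 44 h 34 min = 2674 min.
Regular 40 h 0 min = 2400 min at $36.75/h; overtime 4 h 34 min = 274 min at $73.50/h.
Pay = (2400 × $36.75 + 274 × $73.50) ÷ 60 = $1805.65.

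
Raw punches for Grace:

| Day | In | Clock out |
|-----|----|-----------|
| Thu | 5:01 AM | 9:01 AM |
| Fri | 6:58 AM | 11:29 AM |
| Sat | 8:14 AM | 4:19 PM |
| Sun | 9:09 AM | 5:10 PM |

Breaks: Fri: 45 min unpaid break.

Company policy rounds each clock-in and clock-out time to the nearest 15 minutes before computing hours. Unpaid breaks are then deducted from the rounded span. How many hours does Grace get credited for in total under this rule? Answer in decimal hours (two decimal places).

Thu: in 5:01 AM→5:00 AM, out 9:01 AM→9:00 AM; 4 h 0 min
Fri: in 6:58 AM→7:00 AM, out 11:29 AM→11:30 AM; 4 h 30 min − 45 min = 3 h 45 min
Sat: in 8:14 AM→8:15 AM, out 4:19 PM→4:15 PM; 8 h 0 min
Sun: in 9:09 AM→9:15 AM, out 5:10 PM→5:15 PM; 8 h 0 min
Total credited: 23 h 45 min.

23.75 hours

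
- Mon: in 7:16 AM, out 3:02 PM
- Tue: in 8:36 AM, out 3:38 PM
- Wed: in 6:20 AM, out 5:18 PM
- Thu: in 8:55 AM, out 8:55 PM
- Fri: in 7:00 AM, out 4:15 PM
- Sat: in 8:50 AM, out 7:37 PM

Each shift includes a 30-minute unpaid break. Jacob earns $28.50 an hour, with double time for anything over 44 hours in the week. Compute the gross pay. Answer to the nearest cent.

$1869.60

Mon: 7:16 AM–3:02 PM = 7 h 46 min; less 30 min break → 7 h 16 min
Tue: 8:36 AM–3:38 PM = 7 h 2 min; less 30 min break → 6 h 32 min
Wed: 6:20 AM–5:18 PM = 10 h 58 min; less 30 min break → 10 h 28 min
Thu: 8:55 AM–8:55 PM = 12 h 0 min; less 30 min break → 11 h 30 min
Fri: 7:00 AM–4:15 PM = 9 h 15 min; less 30 min break → 8 h 45 min
Sat: 8:50 AM–7:37 PM = 10 h 47 min; less 30 min break → 10 h 17 min
Total worked: 54 h 48 min = 3288 min.
Regular 44 h 0 min = 2640 min at $28.50/h; overtime 10 h 48 min = 648 min at $57.00/h.
Pay = (2640 × $28.50 + 648 × $57.00) ÷ 60 = $1869.60.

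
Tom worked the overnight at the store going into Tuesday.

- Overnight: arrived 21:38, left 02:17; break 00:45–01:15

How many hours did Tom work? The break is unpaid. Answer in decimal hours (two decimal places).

Overnight: 21:38 → midnight = 2 h 22 min; midnight → 02:17 = 2 h 17 min; span 4 h 39 min; less 30 min break → 4 h 9 min

4.15 hours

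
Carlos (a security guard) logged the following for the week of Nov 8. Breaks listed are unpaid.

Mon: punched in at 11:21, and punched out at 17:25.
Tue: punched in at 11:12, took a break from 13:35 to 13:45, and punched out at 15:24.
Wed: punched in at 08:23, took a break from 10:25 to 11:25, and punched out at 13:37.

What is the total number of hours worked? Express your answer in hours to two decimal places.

14.33 hours

Mon: 11:21–17:25 = 6 h 4 min
Tue: 11:12–15:24 = 4 h 12 min; less 10 min break → 4 h 2 min
Wed: 08:23–13:37 = 5 h 14 min; less 60 min break → 4 h 14 min
Total: 6 h 4 min + 4 h 2 min + 4 h 14 min = 14 h 20 min.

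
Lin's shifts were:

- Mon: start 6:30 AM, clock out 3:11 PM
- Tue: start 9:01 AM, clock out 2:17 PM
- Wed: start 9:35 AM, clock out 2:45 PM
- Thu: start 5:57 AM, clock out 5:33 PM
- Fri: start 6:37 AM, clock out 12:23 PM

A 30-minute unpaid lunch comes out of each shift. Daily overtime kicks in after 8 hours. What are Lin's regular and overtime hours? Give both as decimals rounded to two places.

Regular 30.70 hours, overtime 3.28 hours

Mon: 6:30 AM–3:11 PM = 8 h 41 min; less 30 min break → 8 h 11 min
Tue: 9:01 AM–2:17 PM = 5 h 16 min; less 30 min break → 4 h 46 min
Wed: 9:35 AM–2:45 PM = 5 h 10 min; less 30 min break → 4 h 40 min
Thu: 5:57 AM–5:33 PM = 11 h 36 min; less 30 min break → 11 h 6 min
Fri: 6:37 AM–12:23 PM = 5 h 46 min; less 30 min break → 5 h 16 min
Mon reg 8 h 0 min / OT 0 h 11 min; Tue reg 4 h 46 min / OT 0 h 0 min; Wed reg 4 h 40 min / OT 0 h 0 min; Thu reg 8 h 0 min / OT 3 h 6 min; Fri reg 5 h 16 min / OT 0 h 0 min.
Totals: regular 30 h 42 min, overtime 3 h 17 min.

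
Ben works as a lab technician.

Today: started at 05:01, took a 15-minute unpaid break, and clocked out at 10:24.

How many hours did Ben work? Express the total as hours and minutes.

Today: 05:01–10:24 = 5 h 23 min; less 15 min break → 5 h 8 min

5 h 8 min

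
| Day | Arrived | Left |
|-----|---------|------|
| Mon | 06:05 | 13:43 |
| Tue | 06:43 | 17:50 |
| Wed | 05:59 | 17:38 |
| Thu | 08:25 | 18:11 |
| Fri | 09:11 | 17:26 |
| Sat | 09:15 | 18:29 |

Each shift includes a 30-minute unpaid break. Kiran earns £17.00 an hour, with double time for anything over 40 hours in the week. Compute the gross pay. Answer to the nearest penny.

£1178.10

Mon: 06:05–13:43 = 7 h 38 min; less 30 min break → 7 h 8 min
Tue: 06:43–17:50 = 11 h 7 min; less 30 min break → 10 h 37 min
Wed: 05:59–17:38 = 11 h 39 min; less 30 min break → 11 h 9 min
Thu: 08:25–18:11 = 9 h 46 min; less 30 min break → 9 h 16 min
Fri: 09:11–17:26 = 8 h 15 min; less 30 min break → 7 h 45 min
Sat: 09:15–18:29 = 9 h 14 min; less 30 min break → 8 h 44 min
Total worked: 54 h 39 min = 3279 min.
Regular 40 h 0 min = 2400 min at £17.00/h; overtime 14 h 39 min = 879 min at £34.00/h.
Pay = (2400 × £17.00 + 879 × £34.00) ÷ 60 = £1178.10.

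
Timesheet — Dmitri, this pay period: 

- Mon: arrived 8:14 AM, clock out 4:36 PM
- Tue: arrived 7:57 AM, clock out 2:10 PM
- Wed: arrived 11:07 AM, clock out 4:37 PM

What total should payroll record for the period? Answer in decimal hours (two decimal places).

20.08 hours

Mon: 8:14 AM–4:36 PM = 8 h 22 min
Tue: 7:57 AM–2:10 PM = 6 h 13 min
Wed: 11:07 AM–4:37 PM = 5 h 30 min
Total: 8 h 22 min + 6 h 13 min + 5 h 30 min = 20 h 5 min.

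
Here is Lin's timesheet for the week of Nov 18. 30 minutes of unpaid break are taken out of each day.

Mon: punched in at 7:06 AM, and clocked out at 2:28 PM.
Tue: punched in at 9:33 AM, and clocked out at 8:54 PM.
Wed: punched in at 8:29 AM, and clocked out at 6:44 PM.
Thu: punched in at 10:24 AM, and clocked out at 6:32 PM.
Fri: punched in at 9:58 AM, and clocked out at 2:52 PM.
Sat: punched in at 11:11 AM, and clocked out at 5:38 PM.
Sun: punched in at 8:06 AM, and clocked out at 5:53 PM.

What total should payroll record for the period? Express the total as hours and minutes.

Mon: 7:06 AM–2:28 PM = 7 h 22 min; less 30 min break → 6 h 52 min
Tue: 9:33 AM–8:54 PM = 11 h 21 min; less 30 min break → 10 h 51 min
Wed: 8:29 AM–6:44 PM = 10 h 15 min; less 30 min break → 9 h 45 min
Thu: 10:24 AM–6:32 PM = 8 h 8 min; less 30 min break → 7 h 38 min
Fri: 9:58 AM–2:52 PM = 4 h 54 min; less 30 min break → 4 h 24 min
Sat: 11:11 AM–5:38 PM = 6 h 27 min; less 30 min break → 5 h 57 min
Sun: 8:06 AM–5:53 PM = 9 h 47 min; less 30 min break → 9 h 17 min
Total: 6 h 52 min + 10 h 51 min + 9 h 45 min + 7 h 38 min + 4 h 24 min + 5 h 57 min + 9 h 17 min = 54 h 44 min.

54 h 44 min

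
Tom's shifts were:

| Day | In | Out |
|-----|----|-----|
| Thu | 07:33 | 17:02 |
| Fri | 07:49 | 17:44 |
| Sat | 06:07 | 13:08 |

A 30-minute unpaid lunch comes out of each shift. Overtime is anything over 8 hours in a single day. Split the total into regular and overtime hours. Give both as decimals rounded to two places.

Thu: 07:33–17:02 = 9 h 29 min; less 30 min break → 8 h 59 min
Fri: 07:49–17:44 = 9 h 55 min; less 30 min break → 9 h 25 min
Sat: 06:07–13:08 = 7 h 1 min; less 30 min break → 6 h 31 min
Thu reg 8 h 0 min / OT 0 h 59 min; Fri reg 8 h 0 min / OT 1 h 25 min; Sat reg 6 h 31 min / OT 0 h 0 min.
Totals: regular 22 h 31 min, overtime 2 h 24 min.

Regular 22.52 hours, overtime 2.40 hours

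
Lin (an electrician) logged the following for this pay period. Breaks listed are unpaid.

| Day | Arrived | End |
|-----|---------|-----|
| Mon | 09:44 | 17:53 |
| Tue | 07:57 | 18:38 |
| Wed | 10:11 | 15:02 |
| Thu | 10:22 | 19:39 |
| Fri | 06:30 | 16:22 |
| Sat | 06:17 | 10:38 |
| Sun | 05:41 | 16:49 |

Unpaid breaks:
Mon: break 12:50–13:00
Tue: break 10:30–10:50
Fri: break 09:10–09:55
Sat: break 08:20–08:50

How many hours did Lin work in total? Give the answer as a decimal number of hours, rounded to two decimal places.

56.57 hours

Mon: 09:44–17:53 = 8 h 9 min; less 10 min break → 7 h 59 min
Tue: 07:57–18:38 = 10 h 41 min; less 20 min break → 10 h 21 min
Wed: 10:11–15:02 = 4 h 51 min
Thu: 10:22–19:39 = 9 h 17 min
Fri: 06:30–16:22 = 9 h 52 min; less 45 min break → 9 h 7 min
Sat: 06:17–10:38 = 4 h 21 min; less 30 min break → 3 h 51 min
Sun: 05:41–16:49 = 11 h 8 min
Total: 7 h 59 min + 10 h 21 min + 4 h 51 min + 9 h 17 min + 9 h 7 min + 3 h 51 min + 11 h 8 min = 56 h 34 min.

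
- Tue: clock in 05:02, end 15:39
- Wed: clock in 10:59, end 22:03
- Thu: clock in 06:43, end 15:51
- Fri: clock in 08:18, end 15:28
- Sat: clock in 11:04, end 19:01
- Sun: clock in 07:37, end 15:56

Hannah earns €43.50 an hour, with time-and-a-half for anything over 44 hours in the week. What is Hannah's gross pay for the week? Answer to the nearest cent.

Tue: 05:02–15:39 = 10 h 37 min
Wed: 10:59–22:03 = 11 h 4 min
Thu: 06:43–15:51 = 9 h 8 min
Fri: 08:18–15:28 = 7 h 10 min
Sat: 11:04–19:01 = 7 h 57 min
Sun: 07:37–15:56 = 8 h 19 min
Total worked: 54 h 15 min = 3255 min.
Regular 44 h 0 min = 2640 min at €43.50/h; overtime 10 h 15 min = 615 min at €65.25/h.
Pay = (2640 × €43.50 + 615 × €65.25) ÷ 60 = €2582.81.

€2582.81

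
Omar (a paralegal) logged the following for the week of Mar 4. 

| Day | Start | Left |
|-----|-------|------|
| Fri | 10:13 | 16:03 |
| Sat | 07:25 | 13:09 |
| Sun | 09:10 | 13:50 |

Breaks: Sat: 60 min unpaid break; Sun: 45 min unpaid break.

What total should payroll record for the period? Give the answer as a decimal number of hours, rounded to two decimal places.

Fri: 10:13–16:03 = 5 h 50 min
Sat: 07:25–13:09 = 5 h 44 min; less 60 min break → 4 h 44 min
Sun: 09:10–13:50 = 4 h 40 min; less 45 min break → 3 h 55 min
Total: 5 h 50 min + 4 h 44 min + 3 h 55 min = 14 h 29 min.

14.48 hours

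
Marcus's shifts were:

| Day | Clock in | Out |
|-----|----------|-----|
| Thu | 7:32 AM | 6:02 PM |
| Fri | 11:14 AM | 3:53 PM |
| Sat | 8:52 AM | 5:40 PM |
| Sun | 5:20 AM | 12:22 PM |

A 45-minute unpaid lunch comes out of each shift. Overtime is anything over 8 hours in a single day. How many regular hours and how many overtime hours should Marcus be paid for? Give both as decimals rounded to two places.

Regular 26.18 hours, overtime 1.80 hours

Thu: 7:32 AM–6:02 PM = 10 h 30 min; less 45 min break → 9 h 45 min
Fri: 11:14 AM–3:53 PM = 4 h 39 min; less 45 min break → 3 h 54 min
Sat: 8:52 AM–5:40 PM = 8 h 48 min; less 45 min break → 8 h 3 min
Sun: 5:20 AM–12:22 PM = 7 h 2 min; less 45 min break → 6 h 17 min
Thu reg 8 h 0 min / OT 1 h 45 min; Fri reg 3 h 54 min / OT 0 h 0 min; Sat reg 8 h 0 min / OT 0 h 3 min; Sun reg 6 h 17 min / OT 0 h 0 min.
Totals: regular 26 h 11 min, overtime 1 h 48 min.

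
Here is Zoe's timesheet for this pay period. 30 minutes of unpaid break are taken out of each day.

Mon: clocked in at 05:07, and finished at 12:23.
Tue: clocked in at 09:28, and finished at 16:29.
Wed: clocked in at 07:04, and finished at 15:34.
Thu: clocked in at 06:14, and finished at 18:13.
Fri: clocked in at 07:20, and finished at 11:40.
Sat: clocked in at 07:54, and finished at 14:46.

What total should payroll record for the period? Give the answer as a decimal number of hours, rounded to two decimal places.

42.97 hours

Mon: 05:07–12:23 = 7 h 16 min; less 30 min break → 6 h 46 min
Tue: 09:28–16:29 = 7 h 1 min; less 30 min break → 6 h 31 min
Wed: 07:04–15:34 = 8 h 30 min; less 30 min break → 8 h 0 min
Thu: 06:14–18:13 = 11 h 59 min; less 30 min break → 11 h 29 min
Fri: 07:20–11:40 = 4 h 20 min; less 30 min break → 3 h 50 min
Sat: 07:54–14:46 = 6 h 52 min; less 30 min break → 6 h 22 min
Total: 6 h 46 min + 6 h 31 min + 8 h 0 min + 11 h 29 min + 3 h 50 min + 6 h 22 min = 42 h 58 min.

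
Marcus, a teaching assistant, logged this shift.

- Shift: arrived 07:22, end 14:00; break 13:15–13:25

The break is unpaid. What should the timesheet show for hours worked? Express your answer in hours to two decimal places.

Shift: 07:22–14:00 = 6 h 38 min; less 10 min break → 6 h 28 min

6.47 hours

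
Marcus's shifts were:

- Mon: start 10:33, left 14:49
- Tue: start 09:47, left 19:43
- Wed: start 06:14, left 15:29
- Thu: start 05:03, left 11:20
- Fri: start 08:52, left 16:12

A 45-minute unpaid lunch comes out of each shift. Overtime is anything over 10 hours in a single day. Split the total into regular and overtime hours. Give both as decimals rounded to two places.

Regular 33.32 hours, overtime 0.00 hours

Mon: 10:33–14:49 = 4 h 16 min; less 45 min break → 3 h 31 min
Tue: 09:47–19:43 = 9 h 56 min; less 45 min break → 9 h 11 min
Wed: 06:14–15:29 = 9 h 15 min; less 45 min break → 8 h 30 min
Thu: 05:03–11:20 = 6 h 17 min; less 45 min break → 5 h 32 min
Fri: 08:52–16:12 = 7 h 20 min; less 45 min break → 6 h 35 min
Mon reg 3 h 31 min / OT 0 h 0 min; Tue reg 9 h 11 min / OT 0 h 0 min; Wed reg 8 h 30 min / OT 0 h 0 min; Thu reg 5 h 32 min / OT 0 h 0 min; Fri reg 6 h 35 min / OT 0 h 0 min.
Totals: regular 33 h 19 min, overtime 0 h 0 min.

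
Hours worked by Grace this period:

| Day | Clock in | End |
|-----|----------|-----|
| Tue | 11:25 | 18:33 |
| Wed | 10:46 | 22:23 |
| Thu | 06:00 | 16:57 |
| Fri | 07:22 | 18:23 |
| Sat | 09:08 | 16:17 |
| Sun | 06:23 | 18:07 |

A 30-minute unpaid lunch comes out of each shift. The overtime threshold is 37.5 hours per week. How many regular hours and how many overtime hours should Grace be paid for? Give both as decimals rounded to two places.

Regular 37.50 hours, overtime 19.10 hours

Tue: 11:25–18:33 = 7 h 8 min; less 30 min break → 6 h 38 min
Wed: 10:46–22:23 = 11 h 37 min; less 30 min break → 11 h 7 min
Thu: 06:00–16:57 = 10 h 57 min; less 30 min break → 10 h 27 min
Fri: 07:22–18:23 = 11 h 1 min; less 30 min break → 10 h 31 min
Sat: 09:08–16:17 = 7 h 9 min; less 30 min break → 6 h 39 min
Sun: 06:23–18:07 = 11 h 44 min; less 30 min break → 11 h 14 min
Total worked: 56 h 36 min = 56.60 h.
Threshold 37.5 h → overtime 19 h 6 min, regular 37 h 30 min.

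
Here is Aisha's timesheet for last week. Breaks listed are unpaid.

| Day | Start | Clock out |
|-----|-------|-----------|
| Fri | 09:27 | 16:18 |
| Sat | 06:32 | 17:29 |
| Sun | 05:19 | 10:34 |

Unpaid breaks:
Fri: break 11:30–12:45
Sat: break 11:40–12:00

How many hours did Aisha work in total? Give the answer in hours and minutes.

Fri: 09:27–16:18 = 6 h 51 min; less 75 min break → 5 h 36 min
Sat: 06:32–17:29 = 10 h 57 min; less 20 min break → 10 h 37 min
Sun: 05:19–10:34 = 5 h 15 min
Total: 5 h 36 min + 10 h 37 min + 5 h 15 min = 21 h 28 min.

21 h 28 min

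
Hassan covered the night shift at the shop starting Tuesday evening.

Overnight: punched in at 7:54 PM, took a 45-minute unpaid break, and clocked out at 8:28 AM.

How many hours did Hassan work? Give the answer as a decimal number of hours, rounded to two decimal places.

Overnight: 7:54 PM → midnight = 4 h 6 min; midnight → 8:28 AM = 8 h 28 min; span 12 h 34 min; less 45 min break → 11 h 49 min

11.82 hours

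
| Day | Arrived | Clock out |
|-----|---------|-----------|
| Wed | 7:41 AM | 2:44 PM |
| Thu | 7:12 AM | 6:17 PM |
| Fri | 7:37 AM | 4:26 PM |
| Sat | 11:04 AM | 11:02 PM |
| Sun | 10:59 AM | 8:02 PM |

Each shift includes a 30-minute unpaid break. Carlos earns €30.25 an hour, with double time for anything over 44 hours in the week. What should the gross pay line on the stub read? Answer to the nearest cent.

Wed: 7:41 AM–2:44 PM = 7 h 3 min; less 30 min break → 6 h 33 min
Thu: 7:12 AM–6:17 PM = 11 h 5 min; less 30 min break → 10 h 35 min
Fri: 7:37 AM–4:26 PM = 8 h 49 min; less 30 min break → 8 h 19 min
Sat: 11:04 AM–11:02 PM = 11 h 58 min; less 30 min break → 11 h 28 min
Sun: 10:59 AM–8:02 PM = 9 h 3 min; less 30 min break → 8 h 33 min
Total worked: 45 h 28 min = 2728 min.
Regular 44 h 0 min = 2640 min at €30.25/h; overtime 1 h 28 min = 88 min at €60.50/h.
Pay = (2640 × €30.25 + 88 × €60.50) ÷ 60 = €1419.73.

€1419.73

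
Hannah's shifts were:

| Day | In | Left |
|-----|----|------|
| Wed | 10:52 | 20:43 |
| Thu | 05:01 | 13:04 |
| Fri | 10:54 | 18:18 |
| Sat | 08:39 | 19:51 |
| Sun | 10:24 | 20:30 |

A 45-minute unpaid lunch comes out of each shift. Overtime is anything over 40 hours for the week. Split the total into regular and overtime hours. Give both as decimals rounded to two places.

Wed: 10:52–20:43 = 9 h 51 min; less 45 min break → 9 h 6 min
Thu: 05:01–13:04 = 8 h 3 min; less 45 min break → 7 h 18 min
Fri: 10:54–18:18 = 7 h 24 min; less 45 min break → 6 h 39 min
Sat: 08:39–19:51 = 11 h 12 min; less 45 min break → 10 h 27 min
Sun: 10:24–20:30 = 10 h 6 min; less 45 min break → 9 h 21 min
Total worked: 42 h 51 min = 42.85 h.
Threshold 40 h → overtime 2 h 51 min, regular 40 h 0 min.

Regular 40.00 hours, overtime 2.85 hours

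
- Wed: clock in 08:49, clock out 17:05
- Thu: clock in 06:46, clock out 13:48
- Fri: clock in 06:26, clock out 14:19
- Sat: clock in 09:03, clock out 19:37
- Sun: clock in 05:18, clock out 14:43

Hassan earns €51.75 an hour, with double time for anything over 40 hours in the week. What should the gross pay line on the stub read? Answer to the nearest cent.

€2397.75

Wed: 08:49–17:05 = 8 h 16 min
Thu: 06:46–13:48 = 7 h 2 min
Fri: 06:26–14:19 = 7 h 53 min
Sat: 09:03–19:37 = 10 h 34 min
Sun: 05:18–14:43 = 9 h 25 min
Total worked: 43 h 10 min = 2590 min.
Regular 40 h 0 min = 2400 min at €51.75/h; overtime 3 h 10 min = 190 min at €103.50/h.
Pay = (2400 × €51.75 + 190 × €103.50) ÷ 60 = €2397.75.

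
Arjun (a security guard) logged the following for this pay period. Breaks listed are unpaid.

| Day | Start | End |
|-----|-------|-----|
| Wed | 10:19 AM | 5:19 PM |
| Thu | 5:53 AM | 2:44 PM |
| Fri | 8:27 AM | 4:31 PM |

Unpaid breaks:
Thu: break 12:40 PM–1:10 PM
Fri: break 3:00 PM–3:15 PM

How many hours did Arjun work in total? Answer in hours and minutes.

23 h 10 min

Wed: 10:19 AM–5:19 PM = 7 h 0 min
Thu: 5:53 AM–2:44 PM = 8 h 51 min; less 30 min break → 8 h 21 min
Fri: 8:27 AM–4:31 PM = 8 h 4 min; less 15 min break → 7 h 49 min
Total: 7 h 0 min + 8 h 21 min + 7 h 49 min = 23 h 10 min.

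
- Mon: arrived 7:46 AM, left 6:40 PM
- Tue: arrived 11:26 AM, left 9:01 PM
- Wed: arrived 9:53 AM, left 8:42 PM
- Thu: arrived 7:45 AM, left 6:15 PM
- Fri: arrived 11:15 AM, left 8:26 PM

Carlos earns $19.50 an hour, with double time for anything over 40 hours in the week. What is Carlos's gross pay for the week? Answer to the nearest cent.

$1208.35

Mon: 7:46 AM–6:40 PM = 10 h 54 min
Tue: 11:26 AM–9:01 PM = 9 h 35 min
Wed: 9:53 AM–8:42 PM = 10 h 49 min
Thu: 7:45 AM–6:15 PM = 10 h 30 min
Fri: 11:15 AM–8:26 PM = 9 h 11 min
Total worked: 50 h 59 min = 3059 min.
Regular 40 h 0 min = 2400 min at $19.50/h; overtime 10 h 59 min = 659 min at $39.00/h.
Pay = (2400 × $19.50 + 659 × $39.00) ÷ 60 = $1208.35.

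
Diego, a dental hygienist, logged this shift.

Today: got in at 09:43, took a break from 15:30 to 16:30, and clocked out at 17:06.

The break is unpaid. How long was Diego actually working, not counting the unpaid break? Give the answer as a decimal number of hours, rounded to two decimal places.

Today: 09:43–17:06 = 7 h 23 min; less 60 min break → 6 h 23 min

6.38 hours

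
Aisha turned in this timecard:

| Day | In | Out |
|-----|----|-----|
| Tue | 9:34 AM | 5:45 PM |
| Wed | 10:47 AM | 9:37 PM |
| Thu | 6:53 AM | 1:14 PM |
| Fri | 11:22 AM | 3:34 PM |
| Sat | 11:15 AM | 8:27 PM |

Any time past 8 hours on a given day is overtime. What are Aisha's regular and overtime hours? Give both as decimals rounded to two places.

Regular 34.55 hours, overtime 4.22 hours

Tue: 9:34 AM–5:45 PM = 8 h 11 min
Wed: 10:47 AM–9:37 PM = 10 h 50 min
Thu: 6:53 AM–1:14 PM = 6 h 21 min
Fri: 11:22 AM–3:34 PM = 4 h 12 min
Sat: 11:15 AM–8:27 PM = 9 h 12 min
Tue reg 8 h 0 min / OT 0 h 11 min; Wed reg 8 h 0 min / OT 2 h 50 min; Thu reg 6 h 21 min / OT 0 h 0 min; Fri reg 4 h 12 min / OT 0 h 0 min; Sat reg 8 h 0 min / OT 1 h 12 min.
Totals: regular 34 h 33 min, overtime 4 h 13 min.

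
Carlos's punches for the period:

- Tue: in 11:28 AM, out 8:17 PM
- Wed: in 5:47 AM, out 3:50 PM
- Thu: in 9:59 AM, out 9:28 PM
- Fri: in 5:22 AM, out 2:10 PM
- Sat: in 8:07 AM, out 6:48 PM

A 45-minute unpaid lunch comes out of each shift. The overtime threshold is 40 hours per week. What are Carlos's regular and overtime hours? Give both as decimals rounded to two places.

Tue: 11:28 AM–8:17 PM = 8 h 49 min; less 45 min break → 8 h 4 min
Wed: 5:47 AM–3:50 PM = 10 h 3 min; less 45 min break → 9 h 18 min
Thu: 9:59 AM–9:28 PM = 11 h 29 min; less 45 min break → 10 h 44 min
Fri: 5:22 AM–2:10 PM = 8 h 48 min; less 45 min break → 8 h 3 min
Sat: 8:07 AM–6:48 PM = 10 h 41 min; less 45 min break → 9 h 56 min
Total worked: 46 h 5 min = 46.08 h.
Threshold 40 h → overtime 6 h 5 min, regular 40 h 0 min.

Regular 40.00 hours, overtime 6.08 hours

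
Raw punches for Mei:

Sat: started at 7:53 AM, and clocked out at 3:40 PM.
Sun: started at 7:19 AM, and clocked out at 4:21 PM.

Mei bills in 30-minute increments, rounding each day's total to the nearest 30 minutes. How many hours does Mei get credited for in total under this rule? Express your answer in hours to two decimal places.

Sat: 7:53 AM–3:40 PM = 7 h 47 min → rounds to 8 h 0 min
Sun: 7:19 AM–4:21 PM = 9 h 2 min → rounds to 9 h 0 min
Total credited: 17 h 0 min.

17.00 hours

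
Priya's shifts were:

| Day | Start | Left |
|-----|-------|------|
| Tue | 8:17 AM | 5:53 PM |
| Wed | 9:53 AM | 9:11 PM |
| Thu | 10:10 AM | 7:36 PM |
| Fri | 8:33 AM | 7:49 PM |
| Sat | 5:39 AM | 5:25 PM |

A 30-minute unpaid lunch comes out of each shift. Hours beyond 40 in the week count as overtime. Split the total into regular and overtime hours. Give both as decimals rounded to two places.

Tue: 8:17 AM–5:53 PM = 9 h 36 min; less 30 min break → 9 h 6 min
Wed: 9:53 AM–9:11 PM = 11 h 18 min; less 30 min break → 10 h 48 min
Thu: 10:10 AM–7:36 PM = 9 h 26 min; less 30 min break → 8 h 56 min
Fri: 8:33 AM–7:49 PM = 11 h 16 min; less 30 min break → 10 h 46 min
Sat: 5:39 AM–5:25 PM = 11 h 46 min; less 30 min break → 11 h 16 min
Total worked: 50 h 52 min = 50.87 h.
Threshold 40 h → overtime 10 h 52 min, regular 40 h 0 min.

Regular 40.00 hours, overtime 10.87 hours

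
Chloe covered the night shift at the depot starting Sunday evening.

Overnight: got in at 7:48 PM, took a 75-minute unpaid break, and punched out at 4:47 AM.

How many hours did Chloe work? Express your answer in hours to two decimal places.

Overnight: 7:48 PM → midnight = 4 h 12 min; midnight → 4:47 AM = 4 h 47 min; span 8 h 59 min; less 75 min break → 7 h 44 min

7.73 hours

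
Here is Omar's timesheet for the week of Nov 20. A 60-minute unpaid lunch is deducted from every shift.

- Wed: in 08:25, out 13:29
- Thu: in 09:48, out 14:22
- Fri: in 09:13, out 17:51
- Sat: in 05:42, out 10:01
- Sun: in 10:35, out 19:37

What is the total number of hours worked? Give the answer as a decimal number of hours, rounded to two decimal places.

Wed: 08:25–13:29 = 5 h 4 min; less 60 min break → 4 h 4 min
Thu: 09:48–14:22 = 4 h 34 min; less 60 min break → 3 h 34 min
Fri: 09:13–17:51 = 8 h 38 min; less 60 min break → 7 h 38 min
Sat: 05:42–10:01 = 4 h 19 min; less 60 min break → 3 h 19 min
Sun: 10:35–19:37 = 9 h 2 min; less 60 min break → 8 h 2 min
Total: 4 h 4 min + 3 h 34 min + 7 h 38 min + 3 h 19 min + 8 h 2 min = 26 h 37 min.

26.62 hours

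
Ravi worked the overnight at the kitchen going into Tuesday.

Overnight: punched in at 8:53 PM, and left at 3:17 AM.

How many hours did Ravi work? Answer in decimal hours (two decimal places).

6.40 hours

Overnight: 8:53 PM → midnight = 3 h 7 min; midnight → 3:17 AM = 3 h 17 min; span 6 h 24 min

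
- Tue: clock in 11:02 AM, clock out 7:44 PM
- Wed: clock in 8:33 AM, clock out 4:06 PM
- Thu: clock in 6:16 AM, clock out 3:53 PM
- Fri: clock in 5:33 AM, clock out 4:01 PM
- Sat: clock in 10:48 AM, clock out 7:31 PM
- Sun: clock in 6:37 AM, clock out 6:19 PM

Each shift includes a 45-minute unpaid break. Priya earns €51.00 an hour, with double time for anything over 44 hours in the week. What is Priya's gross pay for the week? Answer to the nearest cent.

€3085.50

Tue: 11:02 AM–7:44 PM = 8 h 42 min; less 45 min break → 7 h 57 min
Wed: 8:33 AM–4:06 PM = 7 h 33 min; less 45 min break → 6 h 48 min
Thu: 6:16 AM–3:53 PM = 9 h 37 min; less 45 min break → 8 h 52 min
Fri: 5:33 AM–4:01 PM = 10 h 28 min; less 45 min break → 9 h 43 min
Sat: 10:48 AM–7:31 PM = 8 h 43 min; less 45 min break → 7 h 58 min
Sun: 6:37 AM–6:19 PM = 11 h 42 min; less 45 min break → 10 h 57 min
Total worked: 52 h 15 min = 3135 min.
Regular 44 h 0 min = 2640 min at €51.00/h; overtime 8 h 15 min = 495 min at €102.00/h.
Pay = (2640 × €51.00 + 495 × €102.00) ÷ 60 = €3085.50.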